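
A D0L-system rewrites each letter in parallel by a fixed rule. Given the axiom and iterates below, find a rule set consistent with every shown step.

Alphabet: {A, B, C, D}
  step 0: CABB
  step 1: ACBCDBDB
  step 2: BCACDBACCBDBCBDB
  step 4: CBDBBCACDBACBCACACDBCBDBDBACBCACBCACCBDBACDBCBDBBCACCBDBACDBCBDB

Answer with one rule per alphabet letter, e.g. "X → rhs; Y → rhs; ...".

A->BC, B->DB, C->AC, D->CB

  step 1 ⇒ step 2: ACBCDBDB ⇒ BC·AC·DB·AC·CB·DB·CB·DB
    A ↦ BC
    B ↦ DB
    C ↦ AC
    D ↦ CB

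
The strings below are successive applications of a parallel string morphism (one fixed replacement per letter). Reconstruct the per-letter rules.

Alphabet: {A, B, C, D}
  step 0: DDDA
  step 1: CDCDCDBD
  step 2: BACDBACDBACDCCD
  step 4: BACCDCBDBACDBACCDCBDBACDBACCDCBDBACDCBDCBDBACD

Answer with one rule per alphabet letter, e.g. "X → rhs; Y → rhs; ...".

  step 1 ⇒ step 2: CDCDCDBD ⇒ BA·CD·BA·CD·BA·CD·C·CD
    B ↦ C
    C ↦ BA
    D ↦ CD
  step 0 ⇒ step 1: DDDA ⇒ CD·CD·CD·BD
    A ↦ BD

A->BD, B->C, C->BA, D->CD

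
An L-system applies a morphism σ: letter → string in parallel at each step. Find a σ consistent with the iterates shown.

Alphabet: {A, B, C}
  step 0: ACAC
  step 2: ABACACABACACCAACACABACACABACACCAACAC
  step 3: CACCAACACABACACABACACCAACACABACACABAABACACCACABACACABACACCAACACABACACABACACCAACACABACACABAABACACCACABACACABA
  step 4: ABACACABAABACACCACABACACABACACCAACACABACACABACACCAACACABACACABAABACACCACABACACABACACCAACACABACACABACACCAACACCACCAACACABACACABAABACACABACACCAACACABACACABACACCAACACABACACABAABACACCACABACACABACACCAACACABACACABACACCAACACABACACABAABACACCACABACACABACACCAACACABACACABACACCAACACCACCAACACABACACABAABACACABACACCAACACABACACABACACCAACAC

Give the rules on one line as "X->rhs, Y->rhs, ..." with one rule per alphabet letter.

  step 3 ⇒ step 4: CACCAACACABACACABACACCAACACABACACABAABACACCACABACACABACACCAACACABACACABACACCAACACABACACABAABACACCACABACACABA ⇒ ABA·CAC·ABA·ABA·CAC·CAC·ABA·CAC·ABA·CAC·CAA·CAC·ABA·CAC·ABA·CAC·CAA·CAC·ABA·CAC·ABA·ABA·CAC·CAC·ABA·CAC·ABA·CAC·CAA·CAC·ABA·CAC·ABA·CAC·CAA·CAC·CAC·CAA·CAC·ABA·CAC·ABA·ABA·CAC·ABA·CAC·CAA·CAC·ABA·CAC·ABA·CAC·CAA·CAC·ABA·CAC·ABA·ABA·CAC·CAC·ABA·CAC·ABA·CAC·CAA·CAC·ABA·CAC·ABA·CAC·CAA·CAC·ABA·CAC·ABA·ABA·CAC·CAC·ABA·CAC·ABA·CAC·CAA·CAC·ABA·CAC·ABA·CAC·CAA·CAC·CAC·CAA·CAC·ABA·CAC·ABA·ABA·CAC·ABA·CAC·CAA·CAC·ABA·CAC·ABA·CAC·CAA·CAC
    A ↦ CAC
    B ↦ CAA
    C ↦ ABA

A->CAC, B->CAA, C->ABA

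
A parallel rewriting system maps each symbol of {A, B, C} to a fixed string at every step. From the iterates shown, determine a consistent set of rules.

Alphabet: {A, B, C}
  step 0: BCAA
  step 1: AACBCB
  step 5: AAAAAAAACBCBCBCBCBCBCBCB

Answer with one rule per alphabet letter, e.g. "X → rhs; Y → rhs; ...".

A->CB, B->A, C->A

  step 0 ⇒ step 1: BCAA ⇒ A·A·CB·CB
    A ↦ CB
    B ↦ A
    C ↦ A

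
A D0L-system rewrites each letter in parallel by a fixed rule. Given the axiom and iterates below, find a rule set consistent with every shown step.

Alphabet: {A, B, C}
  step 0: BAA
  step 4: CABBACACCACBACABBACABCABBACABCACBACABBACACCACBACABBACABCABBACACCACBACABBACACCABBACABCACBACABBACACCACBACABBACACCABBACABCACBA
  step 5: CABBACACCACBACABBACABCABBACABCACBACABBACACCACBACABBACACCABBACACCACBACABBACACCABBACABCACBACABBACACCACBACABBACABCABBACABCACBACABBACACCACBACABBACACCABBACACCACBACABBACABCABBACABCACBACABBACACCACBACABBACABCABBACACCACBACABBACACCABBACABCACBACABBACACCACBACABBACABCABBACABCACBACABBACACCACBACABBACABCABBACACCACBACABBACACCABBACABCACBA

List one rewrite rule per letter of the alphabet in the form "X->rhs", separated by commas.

  step 4 ⇒ step 5: CABBACACCACBACABBACABCABBACABCACBACABBACACCACBACABBACABCABBACACCACBACABBACACCABBACABCACBACABBACACCACBACABBACACCABBACABCACBA ⇒ CAB·BA·CAC·CAC·BA·CAB·BA·CAB·CAB·BA·CAB·CAC·BA·CAB·BA·CAC·CAC·BA·CAB·BA·CAC·CAB·BA·CAC·CAC·BA·CAB·BA·CAC·CAB·BA·CAB·CAC·BA·CAB·BA·CAC·CAC·BA·CAB·BA·CAB·CAB·BA·CAB·CAC·BA·CAB·BA·CAC·CAC·BA·CAB·BA·CAC·CAB·BA·CAC·CAC·BA·CAB·BA·CAB·CAB·BA·CAB·CAC·BA·CAB·BA·CAC·CAC·BA·CAB·BA·CAB·CAB·BA·CAC·CAC·BA·CAB·BA·CAC·CAB·BA·CAB·CAC·BA·CAB·BA·CAC·CAC·BA·CAB·BA·CAB·CAB·BA·CAB·CAC·BA·CAB·BA·CAC·CAC·BA·CAB·BA·CAB·CAB·BA·CAC·CAC·BA·CAB·BA·CAC·CAB·BA·CAB·CAC·BA
    A ↦ BA
    B ↦ CAC
    C ↦ CAB

A->BA, B->CAC, C->CAB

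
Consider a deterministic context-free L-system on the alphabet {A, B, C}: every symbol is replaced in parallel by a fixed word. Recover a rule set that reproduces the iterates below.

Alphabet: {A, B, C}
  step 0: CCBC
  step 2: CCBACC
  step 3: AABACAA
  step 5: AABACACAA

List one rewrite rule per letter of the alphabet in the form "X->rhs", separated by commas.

  step 2 ⇒ step 3: CCBACC ⇒ A·A·BA·C·A·A
    A ↦ C
    B ↦ BA
    C ↦ A

A->C, B->BA, C->A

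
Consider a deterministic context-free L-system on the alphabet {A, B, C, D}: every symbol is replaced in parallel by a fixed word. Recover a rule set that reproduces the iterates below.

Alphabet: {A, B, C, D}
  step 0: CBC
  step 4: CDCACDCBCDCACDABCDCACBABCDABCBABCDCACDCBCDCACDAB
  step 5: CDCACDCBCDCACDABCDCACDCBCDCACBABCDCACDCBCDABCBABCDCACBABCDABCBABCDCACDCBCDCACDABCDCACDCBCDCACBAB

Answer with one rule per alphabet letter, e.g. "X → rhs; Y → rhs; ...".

A->CB, B->AB, C->CD, D->CA

  step 4 ⇒ step 5: CDCACDCBCDCACDABCDCACBABCDABCBABCDCACDCBCDCACDAB ⇒ CD·CA·CD·CB·CD·CA·CD·AB·CD·CA·CD·CB·CD·CA·CB·AB·CD·CA·CD·CB·CD·AB·CB·AB·CD·CA·CB·AB·CD·AB·CB·AB·CD·CA·CD·CB·CD·CA·CD·AB·CD·CA·CD·CB·CD·CA·CB·AB
    A ↦ CB
    B ↦ AB
    C ↦ CD
    D ↦ CA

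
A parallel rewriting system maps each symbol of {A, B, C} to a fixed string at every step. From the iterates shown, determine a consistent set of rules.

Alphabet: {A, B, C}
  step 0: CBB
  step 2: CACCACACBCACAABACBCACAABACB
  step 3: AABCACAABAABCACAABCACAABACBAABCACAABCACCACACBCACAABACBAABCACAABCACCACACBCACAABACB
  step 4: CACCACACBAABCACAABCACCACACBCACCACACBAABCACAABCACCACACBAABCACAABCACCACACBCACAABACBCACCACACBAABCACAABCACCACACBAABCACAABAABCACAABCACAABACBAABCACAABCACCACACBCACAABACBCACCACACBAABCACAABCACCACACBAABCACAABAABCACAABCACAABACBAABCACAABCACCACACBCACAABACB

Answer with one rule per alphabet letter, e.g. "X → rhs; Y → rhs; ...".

  step 3 ⇒ step 4: AABCACAABAABCACAABCACAABACBAABCACAABCACCACACBCACAABACBAABCACAABCACCACACBCACAABACB ⇒ CAC·CAC·ACB·AAB·CAC·AAB·CAC·CAC·ACB·CAC·CAC·ACB·AAB·CAC·AAB·CAC·CAC·ACB·AAB·CAC·AAB·CAC·CAC·ACB·CAC·AAB·ACB·CAC·CAC·ACB·AAB·CAC·AAB·CAC·CAC·ACB·AAB·CAC·AAB·AAB·CAC·AAB·CAC·AAB·ACB·AAB·CAC·AAB·CAC·CAC·ACB·CAC·AAB·ACB·CAC·CAC·ACB·AAB·CAC·AAB·CAC·CAC·ACB·AAB·CAC·AAB·AAB·CAC·AAB·CAC·AAB·ACB·AAB·CAC·AAB·CAC·CAC·ACB·CAC·AAB·ACB
    A ↦ CAC
    B ↦ ACB
    C ↦ AAB

A->CAC, B->ACB, C->AAB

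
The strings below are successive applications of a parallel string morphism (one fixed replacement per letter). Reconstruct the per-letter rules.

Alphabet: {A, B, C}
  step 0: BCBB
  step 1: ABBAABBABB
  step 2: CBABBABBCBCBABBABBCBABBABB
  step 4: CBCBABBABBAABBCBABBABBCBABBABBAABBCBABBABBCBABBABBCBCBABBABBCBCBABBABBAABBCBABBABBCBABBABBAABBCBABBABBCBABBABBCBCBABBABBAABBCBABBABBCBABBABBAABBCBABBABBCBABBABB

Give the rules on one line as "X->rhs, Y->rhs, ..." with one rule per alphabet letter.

  step 1 ⇒ step 2: ABBAABBABB ⇒ CB·ABB·ABB·CB·CB·ABB·ABB·CB·ABB·ABB
    A ↦ CB
    B ↦ ABB
  step 0 ⇒ step 1: BCBB ⇒ ABB·A·ABB·ABB
    C ↦ A

A->CB, B->ABB, C->A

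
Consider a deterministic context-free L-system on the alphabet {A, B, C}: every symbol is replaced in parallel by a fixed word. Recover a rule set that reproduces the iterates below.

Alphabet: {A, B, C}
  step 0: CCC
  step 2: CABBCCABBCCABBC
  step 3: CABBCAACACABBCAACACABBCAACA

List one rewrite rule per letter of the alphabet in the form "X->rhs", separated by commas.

  step 2 ⇒ step 3: CABBCCABBCCABBC ⇒ CA·BBC·A·A·CA·CA·BBC·A·A·CA·CA·BBC·A·A·CA
    A ↦ BBC
    B ↦ A
    C ↦ CA

A->BBC, B->A, C->CA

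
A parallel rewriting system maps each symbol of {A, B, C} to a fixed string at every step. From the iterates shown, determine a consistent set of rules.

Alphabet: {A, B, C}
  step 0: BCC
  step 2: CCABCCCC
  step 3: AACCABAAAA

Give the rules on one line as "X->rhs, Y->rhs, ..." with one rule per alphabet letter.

  step 2 ⇒ step 3: CCABCCCC ⇒ A·A·CC·AB·A·A·A·A
    A ↦ CC
    B ↦ AB
    C ↦ A

A->CC, B->AB, C->A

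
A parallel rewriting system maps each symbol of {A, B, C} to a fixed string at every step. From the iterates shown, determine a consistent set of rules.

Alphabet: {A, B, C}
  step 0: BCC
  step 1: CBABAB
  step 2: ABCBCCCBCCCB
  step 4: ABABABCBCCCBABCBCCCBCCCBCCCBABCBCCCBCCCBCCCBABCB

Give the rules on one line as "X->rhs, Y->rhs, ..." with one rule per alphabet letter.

A->CC, B->CB, C->AB

  step 1 ⇒ step 2: CBABAB ⇒ AB·CB·CC·CB·CC·CB
    A ↦ CC
    B ↦ CB
    C ↦ AB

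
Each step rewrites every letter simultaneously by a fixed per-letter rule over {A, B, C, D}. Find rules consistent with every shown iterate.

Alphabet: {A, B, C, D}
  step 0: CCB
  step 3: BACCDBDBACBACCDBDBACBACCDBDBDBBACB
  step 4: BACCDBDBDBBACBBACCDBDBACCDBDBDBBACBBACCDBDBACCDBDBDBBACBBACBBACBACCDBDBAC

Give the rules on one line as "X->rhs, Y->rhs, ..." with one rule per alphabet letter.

  step 3 ⇒ step 4: BACCDBDBACBACCDBDBACBACCDBDBDBBACB ⇒ BAC·CD·BD·BD·B·BAC·B·BAC·CD·BD·BAC·CD·BD·BD·B·BAC·B·BAC·CD·BD·BAC·CD·BD·BD·B·BAC·B·BAC·B·BAC·BAC·CD·BD·BAC
    A ↦ CD
    B ↦ BAC
    C ↦ BD
    D ↦ B

A->CD, B->BAC, C->BD, D->B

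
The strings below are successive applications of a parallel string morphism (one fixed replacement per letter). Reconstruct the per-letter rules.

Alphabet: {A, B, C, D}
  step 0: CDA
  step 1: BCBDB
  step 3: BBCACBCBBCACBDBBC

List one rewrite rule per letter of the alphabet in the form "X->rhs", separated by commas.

  step 0 ⇒ step 1: CDA ⇒ BC·BD·B
    A ↦ B
    C ↦ BC
    D ↦ BD
    B ↦ AC  (constrained at step 1)

A->B, B->AC, C->BC, D->BD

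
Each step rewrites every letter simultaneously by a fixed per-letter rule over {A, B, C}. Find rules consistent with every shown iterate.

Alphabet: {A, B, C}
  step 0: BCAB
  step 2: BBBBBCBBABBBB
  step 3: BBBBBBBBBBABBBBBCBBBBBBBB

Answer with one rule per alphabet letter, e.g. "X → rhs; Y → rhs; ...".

A->BC, B->BB, C->A

  step 2 ⇒ step 3: BBBBBCBBABBBB ⇒ BB·BB·BB·BB·BB·A·BB·BB·BC·BB·BB·BB·BB
    A ↦ BC
    B ↦ BB
    C ↦ A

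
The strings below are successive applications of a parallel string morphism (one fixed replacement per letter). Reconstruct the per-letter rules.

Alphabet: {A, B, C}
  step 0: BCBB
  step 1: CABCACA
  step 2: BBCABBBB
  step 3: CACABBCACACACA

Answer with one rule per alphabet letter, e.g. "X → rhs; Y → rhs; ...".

  step 2 ⇒ step 3: BBCABBBB ⇒ CA·CA·B·B·CA·CA·CA·CA
    A ↦ B
    B ↦ CA
    C ↦ B

A->B, B->CA, C->B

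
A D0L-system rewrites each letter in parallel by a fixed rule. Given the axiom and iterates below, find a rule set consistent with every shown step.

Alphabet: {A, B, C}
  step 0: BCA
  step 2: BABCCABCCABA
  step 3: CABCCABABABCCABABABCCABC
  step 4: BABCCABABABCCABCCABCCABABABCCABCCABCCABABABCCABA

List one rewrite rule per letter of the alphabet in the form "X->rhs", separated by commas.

A->BC, B->CA, C->BA

  step 3 ⇒ step 4: CABCCABABABCCABABABCCABC ⇒ BA·BC·CA·BA·BA·BC·CA·BC·CA·BC·CA·BA·BA·BC·CA·BC·CA·BC·CA·BA·BA·BC·CA·BA
    A ↦ BC
    B ↦ CA
    C ↦ BA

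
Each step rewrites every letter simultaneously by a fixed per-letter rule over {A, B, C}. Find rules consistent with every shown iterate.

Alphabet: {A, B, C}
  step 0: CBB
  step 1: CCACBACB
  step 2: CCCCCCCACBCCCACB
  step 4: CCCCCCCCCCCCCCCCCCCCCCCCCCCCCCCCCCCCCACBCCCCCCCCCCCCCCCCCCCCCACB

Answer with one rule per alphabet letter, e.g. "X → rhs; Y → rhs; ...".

  step 1 ⇒ step 2: CCACBACB ⇒ CC·CC·C·CC·ACB·C·CC·ACB
    A ↦ C
    B ↦ ACB
    C ↦ CC

A->C, B->ACB, C->CC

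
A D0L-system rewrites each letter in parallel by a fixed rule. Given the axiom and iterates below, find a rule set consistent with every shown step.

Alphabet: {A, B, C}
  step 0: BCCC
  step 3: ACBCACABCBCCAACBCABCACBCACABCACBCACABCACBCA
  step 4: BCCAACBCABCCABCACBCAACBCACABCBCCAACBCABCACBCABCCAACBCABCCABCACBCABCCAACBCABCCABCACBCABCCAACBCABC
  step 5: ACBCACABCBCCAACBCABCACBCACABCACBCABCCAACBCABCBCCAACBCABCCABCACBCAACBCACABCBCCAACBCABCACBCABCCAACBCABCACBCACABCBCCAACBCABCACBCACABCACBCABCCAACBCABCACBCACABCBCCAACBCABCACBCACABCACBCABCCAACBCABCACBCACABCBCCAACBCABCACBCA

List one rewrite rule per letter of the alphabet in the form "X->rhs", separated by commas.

  step 4 ⇒ step 5: BCCAACBCABCCABCACBCAACBCACABCBCCAACBCABCACBCABCCAACBCABCCABCACBCABCCAACBCABCCABCACBCABCCAACBCABC ⇒ ACB·CA·CA·BC·BC·CA·ACB·CA·BC·ACB·CA·CA·BC·ACB·CA·BC·CA·ACB·CA·BC·BC·CA·ACB·CA·BC·CA·BC·ACB·CA·ACB·CA·CA·BC·BC·CA·ACB·CA·BC·ACB·CA·BC·CA·ACB·CA·BC·ACB·CA·CA·BC·BC·CA·ACB·CA·BC·ACB·CA·CA·BC·ACB·CA·BC·CA·ACB·CA·BC·ACB·CA·CA·BC·BC·CA·ACB·CA·BC·ACB·CA·CA·BC·ACB·CA·BC·CA·ACB·CA·BC·ACB·CA·CA·BC·BC·CA·ACB·CA·BC·ACB·CA
    A ↦ BC
    B ↦ ACB
    C ↦ CA

A->BC, B->ACB, C->CA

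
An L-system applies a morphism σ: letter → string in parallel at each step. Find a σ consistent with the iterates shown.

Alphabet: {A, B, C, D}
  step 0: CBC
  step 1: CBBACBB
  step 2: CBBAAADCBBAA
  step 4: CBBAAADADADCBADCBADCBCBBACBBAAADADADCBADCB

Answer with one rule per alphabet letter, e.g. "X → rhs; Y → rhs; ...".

  step 1 ⇒ step 2: CBBACBB ⇒ CBB·A·A·AD·CBB·A·A
    A ↦ AD
    B ↦ A
    C ↦ CBB
    D ↦ CB  (constrained at step 2)

A->AD, B->A, C->CBB, D->CB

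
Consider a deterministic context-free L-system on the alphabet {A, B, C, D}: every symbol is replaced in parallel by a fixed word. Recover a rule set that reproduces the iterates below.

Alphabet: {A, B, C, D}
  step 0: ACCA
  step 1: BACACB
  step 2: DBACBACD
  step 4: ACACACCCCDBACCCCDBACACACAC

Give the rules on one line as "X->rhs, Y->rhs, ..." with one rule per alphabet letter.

A->B, B->D, C->AC, D->CCC

  step 1 ⇒ step 2: BACACB ⇒ D·B·AC·B·AC·D
    A ↦ B
    B ↦ D
    C ↦ AC
    D ↦ CCC  (constrained at step 2)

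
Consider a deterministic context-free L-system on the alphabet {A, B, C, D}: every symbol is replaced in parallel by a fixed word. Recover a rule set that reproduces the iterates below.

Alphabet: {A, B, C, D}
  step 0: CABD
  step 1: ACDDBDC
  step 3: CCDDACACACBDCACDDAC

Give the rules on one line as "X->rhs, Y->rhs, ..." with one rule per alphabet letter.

  step 0 ⇒ step 1: CABD ⇒ AC·DD·BD·C
    A ↦ DD
    B ↦ BD
    C ↦ AC
    D ↦ C

A->DD, B->BD, C->AC, D->C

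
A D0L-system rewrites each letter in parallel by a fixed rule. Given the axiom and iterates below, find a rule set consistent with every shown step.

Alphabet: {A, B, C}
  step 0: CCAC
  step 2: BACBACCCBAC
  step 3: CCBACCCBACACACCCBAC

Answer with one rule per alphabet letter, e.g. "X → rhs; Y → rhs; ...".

  step 2 ⇒ step 3: BACBACCCBAC ⇒ CC·B·AC·CC·B·AC·AC·AC·CC·B·AC
    A ↦ B
    B ↦ CC
    C ↦ AC

A->B, B->CC, C->AC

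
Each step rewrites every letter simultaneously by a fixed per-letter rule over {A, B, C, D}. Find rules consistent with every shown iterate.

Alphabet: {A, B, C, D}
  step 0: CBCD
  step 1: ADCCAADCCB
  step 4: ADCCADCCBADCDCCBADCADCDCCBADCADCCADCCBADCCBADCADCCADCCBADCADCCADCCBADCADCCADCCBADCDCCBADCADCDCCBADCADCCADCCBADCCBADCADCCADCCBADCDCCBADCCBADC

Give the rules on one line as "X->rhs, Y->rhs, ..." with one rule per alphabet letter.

  step 0 ⇒ step 1: CBCD ⇒ ADC·CA·ADC·CB
    B ↦ CA
    C ↦ ADC
    D ↦ CB
    A ↦ DC  (constrained at step 1)

A->DC, B->CA, C->ADC, D->CB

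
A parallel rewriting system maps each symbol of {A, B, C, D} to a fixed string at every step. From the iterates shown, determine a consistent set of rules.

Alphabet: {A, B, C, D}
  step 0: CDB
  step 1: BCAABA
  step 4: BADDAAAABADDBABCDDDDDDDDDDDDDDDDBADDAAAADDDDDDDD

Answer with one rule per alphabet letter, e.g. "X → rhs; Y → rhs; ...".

  step 0 ⇒ step 1: CDB ⇒ BC·AA·BA
    B ↦ BA
    C ↦ BC
    D ↦ AA
    A ↦ DD  (constrained at step 1)

A->DD, B->BA, C->BC, D->AA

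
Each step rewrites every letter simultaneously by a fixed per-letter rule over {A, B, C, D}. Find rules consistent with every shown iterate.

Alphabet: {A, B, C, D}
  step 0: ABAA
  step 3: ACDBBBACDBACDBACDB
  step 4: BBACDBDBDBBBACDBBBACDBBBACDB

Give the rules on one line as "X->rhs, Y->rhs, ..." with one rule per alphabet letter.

  step 3 ⇒ step 4: ACDBBBACDBACDBACDB ⇒ B·B·AC·DB·DB·DB·B·B·AC·DB·B·B·AC·DB·B·B·AC·DB
    A ↦ B
    B ↦ DB
    C ↦ B
    D ↦ AC

A->B, B->DB, C->B, D->AC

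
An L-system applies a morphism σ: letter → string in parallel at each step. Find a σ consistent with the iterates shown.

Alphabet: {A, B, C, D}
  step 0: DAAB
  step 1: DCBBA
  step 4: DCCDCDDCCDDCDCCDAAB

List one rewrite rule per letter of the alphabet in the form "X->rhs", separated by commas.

A->B, B->A, C->CD, D->DC

  step 0 ⇒ step 1: DAAB ⇒ DC·B·B·A
    A ↦ B
    B ↦ A
    D ↦ DC
    C ↦ CD  (constrained at step 1)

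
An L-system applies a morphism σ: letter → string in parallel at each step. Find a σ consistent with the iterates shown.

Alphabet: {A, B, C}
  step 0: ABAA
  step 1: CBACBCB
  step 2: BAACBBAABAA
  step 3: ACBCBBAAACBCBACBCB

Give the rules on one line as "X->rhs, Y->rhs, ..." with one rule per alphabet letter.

  step 2 ⇒ step 3: BAACBBAABAA ⇒ A·CB·CB·BA·A·A·CB·CB·A·CB·CB
    A ↦ CB
    B ↦ A
    C ↦ BA

A->CB, B->A, C->BA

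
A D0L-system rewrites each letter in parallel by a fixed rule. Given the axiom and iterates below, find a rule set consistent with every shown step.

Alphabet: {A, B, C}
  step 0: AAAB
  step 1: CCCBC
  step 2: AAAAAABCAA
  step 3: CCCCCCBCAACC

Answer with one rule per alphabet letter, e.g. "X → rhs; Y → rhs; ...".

  step 2 ⇒ step 3: AAAAAABCAA ⇒ C·C·C·C·C·C·BC·AA·C·C
    A ↦ C
    B ↦ BC
    C ↦ AA

A->C, B->BC, C->AA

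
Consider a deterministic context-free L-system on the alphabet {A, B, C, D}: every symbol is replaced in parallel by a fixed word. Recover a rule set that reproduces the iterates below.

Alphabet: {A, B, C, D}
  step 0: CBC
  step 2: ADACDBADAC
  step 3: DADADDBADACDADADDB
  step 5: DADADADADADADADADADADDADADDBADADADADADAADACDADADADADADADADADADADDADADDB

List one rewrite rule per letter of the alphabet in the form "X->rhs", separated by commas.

A->D, B->C, C->DB, D->ADA

  step 2 ⇒ step 3: ADACDBADAC ⇒ D·ADA·D·DB·ADA·C·D·ADA·D·DB
    A ↦ D
    B ↦ C
    C ↦ DB
    D ↦ ADA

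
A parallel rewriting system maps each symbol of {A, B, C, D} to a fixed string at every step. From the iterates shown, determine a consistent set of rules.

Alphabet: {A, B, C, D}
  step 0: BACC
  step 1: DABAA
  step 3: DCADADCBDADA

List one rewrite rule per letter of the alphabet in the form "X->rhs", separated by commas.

A->B, B->DA, C->A, D->DC

  step 0 ⇒ step 1: BACC ⇒ DA·B·A·A
    A ↦ B
    B ↦ DA
    C ↦ A
    D ↦ DC  (constrained at step 1)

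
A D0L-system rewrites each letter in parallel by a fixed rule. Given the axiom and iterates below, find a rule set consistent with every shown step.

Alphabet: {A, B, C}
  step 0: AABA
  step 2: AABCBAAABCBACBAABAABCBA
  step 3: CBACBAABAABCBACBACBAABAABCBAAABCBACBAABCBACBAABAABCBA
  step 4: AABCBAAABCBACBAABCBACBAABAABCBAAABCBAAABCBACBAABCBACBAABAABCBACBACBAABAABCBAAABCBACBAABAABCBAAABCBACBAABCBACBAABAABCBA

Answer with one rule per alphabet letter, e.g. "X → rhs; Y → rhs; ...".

A->CBA, B->AB, C->A

  step 3 ⇒ step 4: CBACBAABAABCBACBACBAABAABCBAAABCBACBAABCBACBAABAABCBA ⇒ A·AB·CBA·A·AB·CBA·CBA·AB·CBA·CBA·AB·A·AB·CBA·A·AB·CBA·A·AB·CBA·CBA·AB·CBA·CBA·AB·A·AB·CBA·CBA·CBA·AB·A·AB·CBA·A·AB·CBA·CBA·AB·A·AB·CBA·A·AB·CBA·CBA·AB·CBA·CBA·AB·A·AB·CBA
    A ↦ CBA
    B ↦ AB
    C ↦ A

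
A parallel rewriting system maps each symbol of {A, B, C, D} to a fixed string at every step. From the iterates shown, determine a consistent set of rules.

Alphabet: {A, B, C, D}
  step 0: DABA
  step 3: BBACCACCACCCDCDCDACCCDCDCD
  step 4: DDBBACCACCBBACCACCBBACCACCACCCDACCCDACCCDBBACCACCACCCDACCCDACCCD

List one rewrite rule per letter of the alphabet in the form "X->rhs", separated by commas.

  step 3 ⇒ step 4: BBACCACCACCCDCDCDACCCDCDCD ⇒ D·D·BB·ACC·ACC·BB·ACC·ACC·BB·ACC·ACC·ACC·CD·ACC·CD·ACC·CD·BB·ACC·ACC·ACC·CD·ACC·CD·ACC·CD
    A ↦ BB
    B ↦ D
    C ↦ ACC
    D ↦ CD

A->BB, B->D, C->ACC, D->CD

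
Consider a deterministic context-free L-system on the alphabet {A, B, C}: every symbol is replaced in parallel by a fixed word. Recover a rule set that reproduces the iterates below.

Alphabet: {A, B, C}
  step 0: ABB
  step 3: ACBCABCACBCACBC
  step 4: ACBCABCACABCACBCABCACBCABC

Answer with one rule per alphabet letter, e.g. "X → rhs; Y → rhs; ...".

  step 3 ⇒ step 4: ACBCABCACBCACBC ⇒ AC·BC·A·BC·AC·A·BC·AC·BC·A·BC·AC·BC·A·BC
    A ↦ AC
    B ↦ A
    C ↦ BC

A->AC, B->A, C->BC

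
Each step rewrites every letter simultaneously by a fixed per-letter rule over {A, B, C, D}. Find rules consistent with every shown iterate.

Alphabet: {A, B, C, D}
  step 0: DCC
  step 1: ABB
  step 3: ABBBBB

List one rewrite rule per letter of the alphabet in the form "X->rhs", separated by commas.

A->DC, B->CC, C->B, D->A

  step 0 ⇒ step 1: DCC ⇒ A·B·B
    C ↦ B
    D ↦ A
    A ↦ DC  (constrained at step 1)
    B ↦ CC  (constrained at step 1)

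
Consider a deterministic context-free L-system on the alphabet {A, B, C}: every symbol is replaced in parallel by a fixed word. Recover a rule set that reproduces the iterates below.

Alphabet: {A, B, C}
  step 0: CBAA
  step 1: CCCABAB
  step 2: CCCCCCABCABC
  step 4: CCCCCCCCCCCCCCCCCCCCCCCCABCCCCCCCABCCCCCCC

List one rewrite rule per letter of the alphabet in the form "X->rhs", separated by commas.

A->AB, B->C, C->CC

  step 1 ⇒ step 2: CCCABAB ⇒ CC·CC·CC·AB·C·AB·C
    A ↦ AB
    B ↦ C
    C ↦ CC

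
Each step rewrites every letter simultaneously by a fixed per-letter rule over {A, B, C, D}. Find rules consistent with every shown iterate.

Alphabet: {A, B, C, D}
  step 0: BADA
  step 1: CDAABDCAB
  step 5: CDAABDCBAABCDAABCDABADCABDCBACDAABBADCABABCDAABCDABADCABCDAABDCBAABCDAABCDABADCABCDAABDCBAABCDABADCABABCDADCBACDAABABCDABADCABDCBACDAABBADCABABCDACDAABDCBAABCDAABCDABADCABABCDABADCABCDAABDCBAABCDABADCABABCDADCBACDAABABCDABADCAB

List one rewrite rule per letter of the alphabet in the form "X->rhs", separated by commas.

  step 0 ⇒ step 1: BADA ⇒ CDA·AB·DC·AB
    A ↦ AB
    B ↦ CDA
    D ↦ DC
    C ↦ BA  (constrained at step 1)

A->AB, B->CDA, C->BA, D->DC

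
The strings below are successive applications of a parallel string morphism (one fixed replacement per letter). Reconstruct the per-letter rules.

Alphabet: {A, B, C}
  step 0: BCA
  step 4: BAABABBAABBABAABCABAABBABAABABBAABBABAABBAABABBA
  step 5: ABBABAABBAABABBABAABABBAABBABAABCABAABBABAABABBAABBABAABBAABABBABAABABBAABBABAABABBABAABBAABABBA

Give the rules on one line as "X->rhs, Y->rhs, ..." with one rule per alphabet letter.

  step 4 ⇒ step 5: BAABABBAABBABAABCABAABBABAABABBAABBABAABBAABABBA ⇒ AB·BA·BA·AB·BA·AB·AB·BA·BA·AB·AB·BA·AB·BA·BA·AB·CA·BA·AB·BA·BA·AB·AB·BA·AB·BA·BA·AB·BA·AB·AB·BA·BA·AB·AB·BA·AB·BA·BA·AB·AB·BA·BA·AB·BA·AB·AB·BA
    A ↦ BA
    B ↦ AB
    C ↦ CA

A->BA, B->AB, C->CA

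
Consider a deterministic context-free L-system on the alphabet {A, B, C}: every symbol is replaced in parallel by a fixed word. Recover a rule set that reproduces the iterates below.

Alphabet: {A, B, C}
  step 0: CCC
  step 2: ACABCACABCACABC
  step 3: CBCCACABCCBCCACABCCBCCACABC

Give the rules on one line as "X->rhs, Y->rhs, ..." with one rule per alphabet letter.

A->C, B->ACA, C->BC

  step 2 ⇒ step 3: ACABCACABCACABC ⇒ C·BC·C·ACA·BC·C·BC·C·ACA·BC·C·BC·C·ACA·BC
    A ↦ C
    B ↦ ACA
    C ↦ BC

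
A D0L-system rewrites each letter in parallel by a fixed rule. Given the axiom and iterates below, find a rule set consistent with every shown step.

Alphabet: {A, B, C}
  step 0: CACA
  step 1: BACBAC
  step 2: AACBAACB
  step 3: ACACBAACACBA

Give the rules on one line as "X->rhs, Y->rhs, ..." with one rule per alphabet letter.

  step 2 ⇒ step 3: AACBAACB ⇒ AC·AC·B·A·AC·AC·B·A
    A ↦ AC
    B ↦ A
    C ↦ B

A->AC, B->A, C->B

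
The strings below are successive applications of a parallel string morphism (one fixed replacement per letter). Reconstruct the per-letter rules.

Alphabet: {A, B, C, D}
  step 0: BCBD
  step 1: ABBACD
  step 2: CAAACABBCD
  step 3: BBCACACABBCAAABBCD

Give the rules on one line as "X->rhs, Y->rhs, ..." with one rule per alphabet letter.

  step 2 ⇒ step 3: CAAACABBCD ⇒ BB·CA·CA·CA·BB·CA·A·A·BB·CD
    A ↦ CA
    B ↦ A
    C ↦ BB
    D ↦ CD

A->CA, B->A, C->BB, D->CD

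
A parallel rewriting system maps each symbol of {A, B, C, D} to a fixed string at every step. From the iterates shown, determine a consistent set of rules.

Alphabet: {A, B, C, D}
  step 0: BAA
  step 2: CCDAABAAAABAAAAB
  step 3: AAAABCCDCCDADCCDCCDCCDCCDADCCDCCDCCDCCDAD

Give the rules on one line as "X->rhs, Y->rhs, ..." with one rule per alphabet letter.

A->CCD, B->AD, C->A, D->AAB

  step 2 ⇒ step 3: CCDAABAAAABAAAAB ⇒ A·A·AAB·CCD·CCD·AD·CCD·CCD·CCD·CCD·AD·CCD·CCD·CCD·CCD·AD
    A ↦ CCD
    B ↦ AD
    C ↦ A
    D ↦ AAB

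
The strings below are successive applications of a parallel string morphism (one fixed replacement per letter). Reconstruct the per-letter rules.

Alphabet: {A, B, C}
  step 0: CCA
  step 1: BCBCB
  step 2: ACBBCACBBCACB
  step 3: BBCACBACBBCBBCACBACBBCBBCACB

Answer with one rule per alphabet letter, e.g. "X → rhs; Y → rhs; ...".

  step 2 ⇒ step 3: ACBBCACBBCACB ⇒ B·BC·ACB·ACB·BC·B·BC·ACB·ACB·BC·B·BC·ACB
    A ↦ B
    B ↦ ACB
    C ↦ BC

A->B, B->ACB, C->BC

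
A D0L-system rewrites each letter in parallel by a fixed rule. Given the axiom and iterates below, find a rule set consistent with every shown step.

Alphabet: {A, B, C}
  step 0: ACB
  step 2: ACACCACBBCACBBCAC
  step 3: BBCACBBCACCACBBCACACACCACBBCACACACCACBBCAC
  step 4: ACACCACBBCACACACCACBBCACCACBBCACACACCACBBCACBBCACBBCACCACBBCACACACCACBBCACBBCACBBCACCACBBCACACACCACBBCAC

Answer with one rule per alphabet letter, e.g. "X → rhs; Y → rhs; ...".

  step 3 ⇒ step 4: BBCACBBCACCACBBCACACACCACBBCACACACCACBBCAC ⇒ AC·AC·CAC·BB·CAC·AC·AC·CAC·BB·CAC·CAC·BB·CAC·AC·AC·CAC·BB·CAC·BB·CAC·BB·CAC·CAC·BB·CAC·AC·AC·CAC·BB·CAC·BB·CAC·BB·CAC·CAC·BB·CAC·AC·AC·CAC·BB·CAC
    A ↦ BB
    B ↦ AC
    C ↦ CAC

A->BB, B->AC, C->CAC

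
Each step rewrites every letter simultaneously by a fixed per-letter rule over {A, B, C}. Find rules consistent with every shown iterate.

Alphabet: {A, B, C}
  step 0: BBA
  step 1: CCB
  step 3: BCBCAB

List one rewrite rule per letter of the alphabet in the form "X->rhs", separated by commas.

  step 0 ⇒ step 1: BBA ⇒ C·C·B
    A ↦ B
    B ↦ C
    C ↦ AB  (constrained at step 1)

A->B, B->C, C->AB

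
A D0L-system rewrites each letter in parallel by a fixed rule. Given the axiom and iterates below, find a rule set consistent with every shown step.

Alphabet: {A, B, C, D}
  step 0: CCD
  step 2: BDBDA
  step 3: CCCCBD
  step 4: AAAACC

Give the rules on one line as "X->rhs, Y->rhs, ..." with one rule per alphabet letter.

A->BD, B->C, C->A, D->C

  step 3 ⇒ step 4: CCCCBD ⇒ A·A·A·A·C·C
    B ↦ C
    C ↦ A
    D ↦ C
  step 2 ⇒ step 3: BDBDA ⇒ C·C·C·C·BD
    A ↦ BD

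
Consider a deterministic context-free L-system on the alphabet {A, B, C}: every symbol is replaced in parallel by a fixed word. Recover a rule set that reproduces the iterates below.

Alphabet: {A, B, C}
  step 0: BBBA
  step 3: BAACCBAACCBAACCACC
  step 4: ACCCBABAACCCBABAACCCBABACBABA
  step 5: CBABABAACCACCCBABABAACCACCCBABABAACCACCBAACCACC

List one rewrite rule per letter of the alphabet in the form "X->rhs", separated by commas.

  step 4 ⇒ step 5: ACCCBABAACCCBABAACCCBABACBABA ⇒ C·BA·BA·BA·AC·C·AC·C·C·BA·BA·BA·AC·C·AC·C·C·BA·BA·BA·AC·C·AC·C·BA·AC·C·AC·C
    A ↦ C
    B ↦ AC
    C ↦ BA

A->C, B->AC, C->BA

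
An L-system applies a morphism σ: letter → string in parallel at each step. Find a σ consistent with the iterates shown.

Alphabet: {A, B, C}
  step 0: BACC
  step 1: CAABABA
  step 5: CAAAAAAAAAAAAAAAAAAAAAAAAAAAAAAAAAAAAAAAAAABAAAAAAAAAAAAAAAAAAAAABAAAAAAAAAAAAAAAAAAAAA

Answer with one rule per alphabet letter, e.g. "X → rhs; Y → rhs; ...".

A->AA, B->C, C->BA

  step 0 ⇒ step 1: BACC ⇒ C·AA·BA·BA
    A ↦ AA
    B ↦ C
    C ↦ BA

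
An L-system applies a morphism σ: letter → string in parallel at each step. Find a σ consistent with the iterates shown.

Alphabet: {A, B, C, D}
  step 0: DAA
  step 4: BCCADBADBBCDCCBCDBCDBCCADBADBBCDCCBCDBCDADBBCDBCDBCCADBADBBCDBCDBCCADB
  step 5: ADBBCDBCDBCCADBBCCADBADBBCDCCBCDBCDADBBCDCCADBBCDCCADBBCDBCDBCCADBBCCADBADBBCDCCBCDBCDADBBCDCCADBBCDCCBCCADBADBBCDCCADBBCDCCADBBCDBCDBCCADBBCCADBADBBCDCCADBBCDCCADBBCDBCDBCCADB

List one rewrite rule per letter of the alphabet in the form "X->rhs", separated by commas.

  step 4 ⇒ step 5: BCCADBADBBCDCCBCDBCDBCCADBADBBCDCCBCDBCDADBBCDBCDBCCADBADBBCDBCDBCCADB ⇒ ADB·BCD·BCD·B·CC·ADB·B·CC·ADB·ADB·BCD·CC·BCD·BCD·ADB·BCD·CC·ADB·BCD·CC·ADB·BCD·BCD·B·CC·ADB·B·CC·ADB·ADB·BCD·CC·BCD·BCD·ADB·BCD·CC·ADB·BCD·CC·B·CC·ADB·ADB·BCD·CC·ADB·BCD·CC·ADB·BCD·BCD·B·CC·ADB·B·CC·ADB·ADB·BCD·CC·ADB·BCD·CC·ADB·BCD·BCD·B·CC·ADB
    A ↦ B
    B ↦ ADB
    C ↦ BCD
    D ↦ CC

A->B, B->ADB, C->BCD, D->CC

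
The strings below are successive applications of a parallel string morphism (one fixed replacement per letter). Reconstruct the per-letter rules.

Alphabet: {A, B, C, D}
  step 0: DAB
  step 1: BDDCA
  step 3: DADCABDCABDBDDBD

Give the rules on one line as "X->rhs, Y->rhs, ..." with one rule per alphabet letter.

  step 0 ⇒ step 1: DAB ⇒ BD·D·CA
    A ↦ D
    B ↦ CA
    D ↦ BD
    C ↦ DA  (constrained at step 1)

A->D, B->CA, C->DA, D->BD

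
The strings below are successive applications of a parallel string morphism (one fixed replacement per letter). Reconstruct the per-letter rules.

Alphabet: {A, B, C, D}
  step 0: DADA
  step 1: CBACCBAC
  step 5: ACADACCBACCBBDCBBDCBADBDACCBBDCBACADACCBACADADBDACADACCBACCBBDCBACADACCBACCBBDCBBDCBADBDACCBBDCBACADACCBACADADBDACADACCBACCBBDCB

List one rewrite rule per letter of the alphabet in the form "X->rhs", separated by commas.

  step 0 ⇒ step 1: DADA ⇒ CB·AC·CB·AC
    A ↦ AC
    D ↦ CB
    B ↦ BD  (constrained at step 1)
    C ↦ AD  (constrained at step 1)

A->AC, B->BD, C->AD, D->CB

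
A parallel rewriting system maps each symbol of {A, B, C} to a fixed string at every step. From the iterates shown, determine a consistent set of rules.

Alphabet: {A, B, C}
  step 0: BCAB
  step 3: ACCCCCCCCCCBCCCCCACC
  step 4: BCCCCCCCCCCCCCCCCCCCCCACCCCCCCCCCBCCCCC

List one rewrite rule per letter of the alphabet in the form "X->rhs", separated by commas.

  step 3 ⇒ step 4: ACCCCCCCCCCBCCCCCACC ⇒ BC·CC·CC·CC·CC·CC·CC·CC·CC·CC·CC·A·CC·CC·CC·CC·CC·BC·CC·CC
    A ↦ BC
    B ↦ A
    C ↦ CC

A->BC, B->A, C->CC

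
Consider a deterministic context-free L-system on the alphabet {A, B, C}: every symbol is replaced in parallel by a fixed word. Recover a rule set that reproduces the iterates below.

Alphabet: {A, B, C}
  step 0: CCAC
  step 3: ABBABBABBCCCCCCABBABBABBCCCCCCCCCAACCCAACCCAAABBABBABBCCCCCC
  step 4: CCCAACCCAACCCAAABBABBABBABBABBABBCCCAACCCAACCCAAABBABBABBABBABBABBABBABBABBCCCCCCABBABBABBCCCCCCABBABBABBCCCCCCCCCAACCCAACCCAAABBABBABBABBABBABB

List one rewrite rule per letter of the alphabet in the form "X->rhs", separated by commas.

  step 3 ⇒ step 4: ABBABBABBCCCCCCABBABBABBCCCCCCCCCAACCCAACCCAAABBABBABBCCCCCC ⇒ CCC·A·A·CCC·A·A·CCC·A·A·ABB·ABB·ABB·ABB·ABB·ABB·CCC·A·A·CCC·A·A·CCC·A·A·ABB·ABB·ABB·ABB·ABB·ABB·ABB·ABB·ABB·CCC·CCC·ABB·ABB·ABB·CCC·CCC·ABB·ABB·ABB·CCC·CCC·CCC·A·A·CCC·A·A·CCC·A·A·ABB·ABB·ABB·ABB·ABB·ABB
    A ↦ CCC
    B ↦ A
    C ↦ ABB

A->CCC, B->A, C->ABB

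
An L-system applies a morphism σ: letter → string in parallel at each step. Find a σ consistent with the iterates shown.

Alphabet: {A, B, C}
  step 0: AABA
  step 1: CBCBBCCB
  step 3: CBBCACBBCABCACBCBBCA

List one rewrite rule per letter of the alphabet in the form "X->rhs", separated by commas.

  step 0 ⇒ step 1: AABA ⇒ CB·CB·BC·CB
    A ↦ CB
    B ↦ BC
    C ↦ A  (constrained at step 1)

A->CB, B->BC, C->A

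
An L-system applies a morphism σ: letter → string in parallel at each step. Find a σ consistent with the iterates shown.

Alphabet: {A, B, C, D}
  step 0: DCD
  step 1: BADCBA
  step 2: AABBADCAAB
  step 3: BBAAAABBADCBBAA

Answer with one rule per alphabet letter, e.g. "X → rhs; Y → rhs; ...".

  step 2 ⇒ step 3: AABBADCAAB ⇒ B·B·AA·AA·B·BA·DC·B·B·AA
    A ↦ B
    B ↦ AA
    C ↦ DC
    D ↦ BA

A->B, B->AA, C->DC, D->BA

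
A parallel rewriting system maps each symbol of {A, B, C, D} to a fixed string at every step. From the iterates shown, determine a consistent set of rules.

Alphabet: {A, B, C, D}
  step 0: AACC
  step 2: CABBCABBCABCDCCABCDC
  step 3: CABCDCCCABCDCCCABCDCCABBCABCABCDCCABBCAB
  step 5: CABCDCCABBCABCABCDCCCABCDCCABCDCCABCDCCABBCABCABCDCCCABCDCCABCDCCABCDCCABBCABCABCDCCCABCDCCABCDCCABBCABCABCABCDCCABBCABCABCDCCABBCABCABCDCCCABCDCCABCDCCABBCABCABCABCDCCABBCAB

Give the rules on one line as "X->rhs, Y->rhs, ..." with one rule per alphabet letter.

A->CD, B->C, C->CAB, D->B

  step 2 ⇒ step 3: CABBCABBCABCDCCABCDC ⇒ CAB·CD·C·C·CAB·CD·C·C·CAB·CD·C·CAB·B·CAB·CAB·CD·C·CAB·B·CAB
    A ↦ CD
    B ↦ C
    C ↦ CAB
    D ↦ B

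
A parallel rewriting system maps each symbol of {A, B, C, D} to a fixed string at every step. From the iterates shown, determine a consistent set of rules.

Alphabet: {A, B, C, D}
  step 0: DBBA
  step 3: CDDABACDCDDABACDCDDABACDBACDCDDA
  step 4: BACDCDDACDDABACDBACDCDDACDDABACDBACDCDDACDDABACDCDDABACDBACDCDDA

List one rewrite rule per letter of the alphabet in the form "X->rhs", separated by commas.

A->DA, B->CD, C->BA, D->CD

  step 3 ⇒ step 4: CDDABACDCDDABACDCDDABACDBACDCDDA ⇒ BA·CD·CD·DA·CD·DA·BA·CD·BA·CD·CD·DA·CD·DA·BA·CD·BA·CD·CD·DA·CD·DA·BA·CD·CD·DA·BA·CD·BA·CD·CD·DA
    A ↦ DA
    B ↦ CD
    C ↦ BA
    D ↦ CD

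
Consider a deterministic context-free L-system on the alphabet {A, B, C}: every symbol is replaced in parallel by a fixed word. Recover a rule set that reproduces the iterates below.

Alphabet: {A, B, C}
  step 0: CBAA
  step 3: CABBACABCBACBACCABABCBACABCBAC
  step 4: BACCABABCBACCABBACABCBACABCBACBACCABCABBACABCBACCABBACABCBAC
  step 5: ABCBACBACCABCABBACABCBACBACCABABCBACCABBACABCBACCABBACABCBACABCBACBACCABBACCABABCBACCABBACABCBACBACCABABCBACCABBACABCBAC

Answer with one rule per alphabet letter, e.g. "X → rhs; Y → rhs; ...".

A->C, B->AB, C->BAC

  step 4 ⇒ step 5: BACCABABCBACCABBACABCBACABCBACBACCABCABBACABCBACCABBACABCBAC ⇒ AB·C·BAC·BAC·C·AB·C·AB·BAC·AB·C·BAC·BAC·C·AB·AB·C·BAC·C·AB·BAC·AB·C·BAC·C·AB·BAC·AB·C·BAC·AB·C·BAC·BAC·C·AB·BAC·C·AB·AB·C·BAC·C·AB·BAC·AB·C·BAC·BAC·C·AB·AB·C·BAC·C·AB·BAC·AB·C·BAC
    A ↦ C
    B ↦ AB
    C ↦ BAC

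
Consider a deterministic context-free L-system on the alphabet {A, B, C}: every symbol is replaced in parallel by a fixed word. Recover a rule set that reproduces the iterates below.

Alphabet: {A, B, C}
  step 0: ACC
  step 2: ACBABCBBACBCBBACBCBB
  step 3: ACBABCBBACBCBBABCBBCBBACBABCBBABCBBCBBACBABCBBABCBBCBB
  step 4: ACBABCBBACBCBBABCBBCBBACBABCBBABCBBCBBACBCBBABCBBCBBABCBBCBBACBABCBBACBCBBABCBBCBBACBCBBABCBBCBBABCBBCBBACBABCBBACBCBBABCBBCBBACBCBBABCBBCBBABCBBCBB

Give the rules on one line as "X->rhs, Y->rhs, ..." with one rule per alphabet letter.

  step 3 ⇒ step 4: ACBABCBBACBCBBABCBBCBBACBABCBBABCBBCBBACBABCBBABCBBCBB ⇒ ACB·AB·CBB·ACB·CBB·AB·CBB·CBB·ACB·AB·CBB·AB·CBB·CBB·ACB·CBB·AB·CBB·CBB·AB·CBB·CBB·ACB·AB·CBB·ACB·CBB·AB·CBB·CBB·ACB·CBB·AB·CBB·CBB·AB·CBB·CBB·ACB·AB·CBB·ACB·CBB·AB·CBB·CBB·ACB·CBB·AB·CBB·CBB·AB·CBB·CBB
    A ↦ ACB
    B ↦ CBB
    C ↦ AB

A->ACB, B->CBB, C->AB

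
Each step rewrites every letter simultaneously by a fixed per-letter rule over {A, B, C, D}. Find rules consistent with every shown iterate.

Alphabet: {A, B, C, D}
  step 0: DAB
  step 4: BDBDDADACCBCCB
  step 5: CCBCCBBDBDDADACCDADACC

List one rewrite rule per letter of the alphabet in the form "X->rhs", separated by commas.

A->D, B->CC, C->DA, D->B

  step 4 ⇒ step 5: BDBDDADACCBCCB ⇒ CC·B·CC·B·B·D·B·D·DA·DA·CC·DA·DA·CC
    A ↦ D
    B ↦ CC
    C ↦ DA
    D ↦ B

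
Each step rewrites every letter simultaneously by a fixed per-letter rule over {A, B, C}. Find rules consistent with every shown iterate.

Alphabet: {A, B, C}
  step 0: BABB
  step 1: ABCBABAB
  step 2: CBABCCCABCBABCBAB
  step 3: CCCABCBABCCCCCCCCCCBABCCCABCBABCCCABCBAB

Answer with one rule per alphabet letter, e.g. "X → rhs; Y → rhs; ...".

A->CB, B->AB, C->CCC

  step 2 ⇒ step 3: CBABCCCABCBABCBAB ⇒ CCC·AB·CB·AB·CCC·CCC·CCC·CB·AB·CCC·AB·CB·AB·CCC·AB·CB·AB
    A ↦ CB
    B ↦ AB
    C ↦ CCC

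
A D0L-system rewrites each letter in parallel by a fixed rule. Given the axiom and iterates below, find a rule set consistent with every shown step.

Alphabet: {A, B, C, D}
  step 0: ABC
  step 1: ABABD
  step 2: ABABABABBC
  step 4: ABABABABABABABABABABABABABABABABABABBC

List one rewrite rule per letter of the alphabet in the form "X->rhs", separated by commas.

  step 1 ⇒ step 2: ABABD ⇒ AB·AB·AB·AB·BC
    A ↦ AB
    B ↦ AB
    D ↦ BC
  step 0 ⇒ step 1: ABC ⇒ AB·AB·D
    C ↦ D

A->AB, B->AB, C->D, D->BC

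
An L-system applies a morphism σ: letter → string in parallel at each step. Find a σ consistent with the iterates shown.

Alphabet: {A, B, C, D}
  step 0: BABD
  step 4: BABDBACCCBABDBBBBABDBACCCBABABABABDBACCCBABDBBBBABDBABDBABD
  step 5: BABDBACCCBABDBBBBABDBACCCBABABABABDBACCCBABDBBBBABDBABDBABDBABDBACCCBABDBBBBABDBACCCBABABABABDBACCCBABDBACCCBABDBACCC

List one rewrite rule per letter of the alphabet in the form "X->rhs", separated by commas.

  step 4 ⇒ step 5: BABDBACCCBABDBBBBABDBACCCBABABABABDBACCCBABDBBBBABDBABDBABD ⇒ BA·BD·BA·CCC·BA·BD·B·B·B·BA·BD·BA·CCC·BA·BA·BA·BA·BD·BA·CCC·BA·BD·B·B·B·BA·BD·BA·BD·BA·BD·BA·BD·BA·CCC·BA·BD·B·B·B·BA·BD·BA·CCC·BA·BA·BA·BA·BD·BA·CCC·BA·BD·BA·CCC·BA·BD·BA·CCC
    A ↦ BD
    B ↦ BA
    C ↦ B
    D ↦ CCC

A->BD, B->BA, C->B, D->CCC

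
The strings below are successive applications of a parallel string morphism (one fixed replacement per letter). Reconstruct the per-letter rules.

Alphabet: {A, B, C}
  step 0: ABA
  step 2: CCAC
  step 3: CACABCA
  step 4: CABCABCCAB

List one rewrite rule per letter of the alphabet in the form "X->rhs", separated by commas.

  step 3 ⇒ step 4: CACABCA ⇒ CA·B·CA·B·C·CA·B
    A ↦ B
    B ↦ C
    C ↦ CA

A->B, B->C, C->CA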